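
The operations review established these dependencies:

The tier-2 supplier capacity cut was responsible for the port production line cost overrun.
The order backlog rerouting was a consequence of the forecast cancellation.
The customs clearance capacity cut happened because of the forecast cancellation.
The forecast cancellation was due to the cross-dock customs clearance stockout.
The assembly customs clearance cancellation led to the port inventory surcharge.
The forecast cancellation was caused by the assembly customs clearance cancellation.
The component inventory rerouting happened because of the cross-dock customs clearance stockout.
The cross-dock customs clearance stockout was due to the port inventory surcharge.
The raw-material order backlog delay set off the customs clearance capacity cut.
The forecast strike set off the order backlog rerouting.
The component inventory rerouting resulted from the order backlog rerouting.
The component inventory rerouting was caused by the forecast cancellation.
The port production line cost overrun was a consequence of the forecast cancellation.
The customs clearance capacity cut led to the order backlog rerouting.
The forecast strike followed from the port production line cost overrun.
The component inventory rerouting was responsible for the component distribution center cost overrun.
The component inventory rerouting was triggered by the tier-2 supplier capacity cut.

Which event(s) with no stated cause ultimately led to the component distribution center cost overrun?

Tracing upstream from the component distribution center cost overrun: the component distribution center cost overrun ← the component inventory rerouting ← the forecast cancellation ← the assembly customs clearance cancellation.
A separate upstream branch: the component distribution center cost overrun ← the component inventory rerouting ← the order backlog rerouting ← the customs clearance capacity cut ← the raw-material order backlog delay.
A separate upstream branch: the component distribution center cost overrun ← the component inventory rerouting ← the tier-2 supplier capacity cut.
Each of those chain origins has no stated cause.

the assembly customs clearance cancellation, the raw-material order backlog delay, the tier-2 supplier capacity cut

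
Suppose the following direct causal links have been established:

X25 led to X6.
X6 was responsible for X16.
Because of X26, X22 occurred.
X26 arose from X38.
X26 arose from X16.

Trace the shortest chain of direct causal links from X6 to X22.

X6 → X16
X16 → X26
X26 → X22
Length: 3 steps.

X6 → X16 → X26 → X22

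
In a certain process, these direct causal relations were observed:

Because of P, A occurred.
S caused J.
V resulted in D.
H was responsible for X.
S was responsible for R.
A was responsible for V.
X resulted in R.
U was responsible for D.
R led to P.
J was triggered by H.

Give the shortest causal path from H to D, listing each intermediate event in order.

H → X
X → R
R → P
P → A
A → V
V → D
Length: 6 steps.

H → X → R → P → A → V → D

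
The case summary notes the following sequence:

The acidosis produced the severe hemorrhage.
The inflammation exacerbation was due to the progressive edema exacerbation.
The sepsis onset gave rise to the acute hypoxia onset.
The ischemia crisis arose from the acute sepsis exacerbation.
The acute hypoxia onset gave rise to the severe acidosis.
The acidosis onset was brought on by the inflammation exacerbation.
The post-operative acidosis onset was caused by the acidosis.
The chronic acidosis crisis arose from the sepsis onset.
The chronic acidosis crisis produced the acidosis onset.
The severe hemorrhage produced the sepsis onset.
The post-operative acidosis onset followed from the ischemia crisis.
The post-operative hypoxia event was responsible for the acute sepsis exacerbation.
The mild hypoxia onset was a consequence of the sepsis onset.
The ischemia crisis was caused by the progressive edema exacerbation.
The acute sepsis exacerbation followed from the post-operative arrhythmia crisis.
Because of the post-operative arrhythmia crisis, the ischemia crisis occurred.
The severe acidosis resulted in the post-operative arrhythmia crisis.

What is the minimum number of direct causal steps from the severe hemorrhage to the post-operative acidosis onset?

Shortest chain: the severe hemorrhage → the sepsis onset → the acute hypoxia onset → the severe acidosis → the post-operative arrhythmia crisis → the ischemia crisis → the post-operative acidosis onset.

6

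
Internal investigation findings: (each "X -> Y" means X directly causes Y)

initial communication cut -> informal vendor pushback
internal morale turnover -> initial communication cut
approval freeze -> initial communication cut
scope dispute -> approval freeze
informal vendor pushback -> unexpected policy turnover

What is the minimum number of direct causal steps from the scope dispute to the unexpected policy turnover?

Shortest chain: the scope dispute → the approval freeze → the initial communication cut → the informal vendor pushback → the unexpected policy turnover.

4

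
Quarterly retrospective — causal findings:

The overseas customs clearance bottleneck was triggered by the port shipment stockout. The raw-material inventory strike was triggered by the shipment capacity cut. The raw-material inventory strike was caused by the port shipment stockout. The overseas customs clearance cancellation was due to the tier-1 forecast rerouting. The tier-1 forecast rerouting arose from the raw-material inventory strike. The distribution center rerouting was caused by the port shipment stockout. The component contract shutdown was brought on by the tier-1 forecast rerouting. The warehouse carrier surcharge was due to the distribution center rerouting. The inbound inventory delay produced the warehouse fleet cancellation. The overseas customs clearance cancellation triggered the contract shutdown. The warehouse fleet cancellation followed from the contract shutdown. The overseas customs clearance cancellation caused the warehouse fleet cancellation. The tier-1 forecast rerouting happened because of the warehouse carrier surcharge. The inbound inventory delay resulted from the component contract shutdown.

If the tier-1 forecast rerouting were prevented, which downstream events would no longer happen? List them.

the component contract shutdown, the contract shutdown, the inbound inventory delay, the overseas customs clearance cancellation, the warehouse fleet cancellation

Downstream of the tier-1 forecast rerouting: the component contract shutdown, the inbound inventory delay, the overseas customs clearance cancellation, the contract shutdown, the warehouse fleet cancellation.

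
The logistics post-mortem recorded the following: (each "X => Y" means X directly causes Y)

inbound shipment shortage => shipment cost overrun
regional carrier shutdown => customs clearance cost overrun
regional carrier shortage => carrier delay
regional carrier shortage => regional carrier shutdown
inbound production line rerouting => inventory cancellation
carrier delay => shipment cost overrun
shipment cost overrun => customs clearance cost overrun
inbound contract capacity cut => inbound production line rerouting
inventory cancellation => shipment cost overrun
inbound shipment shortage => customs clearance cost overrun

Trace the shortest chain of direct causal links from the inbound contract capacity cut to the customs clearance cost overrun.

the inbound contract capacity cut → the inbound production line rerouting
the inbound production line rerouting → the inventory cancellation
the inventory cancellation → the shipment cost overrun
the shipment cost overrun → the customs clearance cost overrun
Length: 4 steps.

the inbound contract capacity cut → the inbound production line rerouting → the inventory cancellation → the shipment cost overrun → the customs clearance cost overrun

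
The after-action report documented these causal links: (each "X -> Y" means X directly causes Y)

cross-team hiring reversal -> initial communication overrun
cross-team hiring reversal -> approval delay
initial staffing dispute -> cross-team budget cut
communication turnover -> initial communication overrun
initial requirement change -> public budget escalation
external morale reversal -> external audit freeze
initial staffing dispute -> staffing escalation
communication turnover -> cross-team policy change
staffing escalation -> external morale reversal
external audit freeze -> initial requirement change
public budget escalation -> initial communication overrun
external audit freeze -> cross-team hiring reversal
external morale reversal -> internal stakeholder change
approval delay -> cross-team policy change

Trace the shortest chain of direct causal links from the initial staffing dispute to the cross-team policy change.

the initial staffing dispute → the staffing escalation
the staffing escalation → the external morale reversal
the external morale reversal → the external audit freeze
the external audit freeze → the cross-team hiring reversal
the cross-team hiring reversal → the approval delay
the approval delay → the cross-team policy change
Length: 6 steps.

the initial staffing dispute → the staffing escalation → the external morale reversal → the external audit freeze → the cross-team hiring reversal → the approval delay → the cross-team policy change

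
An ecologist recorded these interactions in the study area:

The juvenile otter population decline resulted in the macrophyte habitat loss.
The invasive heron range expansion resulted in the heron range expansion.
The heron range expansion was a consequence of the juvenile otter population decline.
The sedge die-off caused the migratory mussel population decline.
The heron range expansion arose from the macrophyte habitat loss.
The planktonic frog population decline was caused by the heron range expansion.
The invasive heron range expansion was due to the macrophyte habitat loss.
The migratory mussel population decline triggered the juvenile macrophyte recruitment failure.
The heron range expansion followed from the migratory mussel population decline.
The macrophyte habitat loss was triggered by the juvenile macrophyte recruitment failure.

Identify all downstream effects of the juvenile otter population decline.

Direct effects: the macrophyte habitat loss, the heron range expansion.
2 steps out: the invasive heron range expansion, the planktonic frog population decline.
Not reachable from it: the sedge die-off, the migratory mussel population decline, the juvenile macrophyte recruitment failure.

the heron range expansion, the invasive heron range expansion, the macrophyte habitat loss, the planktonic frog population decline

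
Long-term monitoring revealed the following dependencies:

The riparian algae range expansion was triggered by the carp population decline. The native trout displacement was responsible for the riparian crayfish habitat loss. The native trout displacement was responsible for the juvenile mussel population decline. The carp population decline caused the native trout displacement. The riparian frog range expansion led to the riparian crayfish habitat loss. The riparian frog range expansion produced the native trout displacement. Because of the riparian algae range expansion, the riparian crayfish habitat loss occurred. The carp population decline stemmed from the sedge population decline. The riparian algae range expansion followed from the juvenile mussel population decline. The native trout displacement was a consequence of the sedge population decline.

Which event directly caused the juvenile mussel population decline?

Upstream contributors include the sedge population decline, the riparian frog range expansion, the carp population decline, but only the native trout displacement feeds directly into the juvenile mussel population decline.

the native trout displacement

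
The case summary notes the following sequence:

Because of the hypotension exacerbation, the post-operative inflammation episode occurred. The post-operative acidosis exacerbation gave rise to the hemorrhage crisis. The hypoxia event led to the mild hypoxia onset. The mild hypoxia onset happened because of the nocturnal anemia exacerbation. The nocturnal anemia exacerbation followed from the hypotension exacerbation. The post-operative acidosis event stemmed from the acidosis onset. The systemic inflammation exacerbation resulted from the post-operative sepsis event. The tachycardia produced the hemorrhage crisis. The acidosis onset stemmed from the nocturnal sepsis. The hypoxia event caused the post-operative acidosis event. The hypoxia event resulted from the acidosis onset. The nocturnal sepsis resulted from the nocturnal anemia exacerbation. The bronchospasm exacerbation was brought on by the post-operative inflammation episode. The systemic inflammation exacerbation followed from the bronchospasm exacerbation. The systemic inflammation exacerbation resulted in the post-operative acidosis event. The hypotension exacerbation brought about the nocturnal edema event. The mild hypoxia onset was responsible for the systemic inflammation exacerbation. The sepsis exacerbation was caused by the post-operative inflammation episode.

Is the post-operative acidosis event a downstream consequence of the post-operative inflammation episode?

Yes

There is a causal chain: the post-operative inflammation episode → the bronchospasm exacerbation → the systemic inflammation exacerbation → the post-operative acidosis event.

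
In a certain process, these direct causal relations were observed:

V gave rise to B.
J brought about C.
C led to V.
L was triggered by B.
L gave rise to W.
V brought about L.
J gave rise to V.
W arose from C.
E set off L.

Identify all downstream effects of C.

B, L, V, W

Direct effects: V, W.
2 steps out: B, L.
Not reachable from it: J, E.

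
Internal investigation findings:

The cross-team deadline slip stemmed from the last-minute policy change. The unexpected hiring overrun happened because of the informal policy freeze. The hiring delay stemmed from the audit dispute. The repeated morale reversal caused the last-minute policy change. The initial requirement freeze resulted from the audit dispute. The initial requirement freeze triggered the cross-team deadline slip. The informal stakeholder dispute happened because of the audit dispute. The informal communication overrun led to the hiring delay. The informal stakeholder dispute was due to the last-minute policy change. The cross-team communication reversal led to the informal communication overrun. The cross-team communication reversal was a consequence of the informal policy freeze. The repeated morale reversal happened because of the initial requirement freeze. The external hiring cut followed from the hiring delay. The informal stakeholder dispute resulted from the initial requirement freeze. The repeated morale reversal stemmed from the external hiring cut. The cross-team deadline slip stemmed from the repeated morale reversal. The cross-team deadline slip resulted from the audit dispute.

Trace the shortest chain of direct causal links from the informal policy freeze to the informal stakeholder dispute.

the informal policy freeze → the cross-team communication reversal → the informal communication overrun → the hiring delay → the external hiring cut → the repeated morale reversal → the last-minute policy change → the informal stakeholder dispute

the informal policy freeze → the cross-team communication reversal
the cross-team communication reversal → the informal communication overrun
the informal communication overrun → the hiring delay
the hiring delay → the external hiring cut
the external hiring cut → the repeated morale reversal
the repeated morale reversal → the last-minute policy change
the last-minute policy change → the informal stakeholder dispute
Length: 7 steps.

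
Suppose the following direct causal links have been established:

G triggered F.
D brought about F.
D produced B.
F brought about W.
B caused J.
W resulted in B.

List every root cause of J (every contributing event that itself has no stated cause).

D, G

Tracing upstream from J: J ← B ← D.
A separate upstream branch: J ← B ← W ← F ← G.
Each of those chain origins has no stated cause.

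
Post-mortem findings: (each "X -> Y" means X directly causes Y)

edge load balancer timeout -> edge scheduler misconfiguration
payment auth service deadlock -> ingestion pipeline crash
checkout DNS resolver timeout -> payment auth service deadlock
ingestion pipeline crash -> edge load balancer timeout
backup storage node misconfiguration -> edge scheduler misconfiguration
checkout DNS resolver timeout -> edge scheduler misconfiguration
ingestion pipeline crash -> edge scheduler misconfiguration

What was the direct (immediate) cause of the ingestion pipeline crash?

Upstream contributors include the checkout DNS resolver timeout, but only the payment auth service deadlock feeds directly into the ingestion pipeline crash.

the payment auth service deadlock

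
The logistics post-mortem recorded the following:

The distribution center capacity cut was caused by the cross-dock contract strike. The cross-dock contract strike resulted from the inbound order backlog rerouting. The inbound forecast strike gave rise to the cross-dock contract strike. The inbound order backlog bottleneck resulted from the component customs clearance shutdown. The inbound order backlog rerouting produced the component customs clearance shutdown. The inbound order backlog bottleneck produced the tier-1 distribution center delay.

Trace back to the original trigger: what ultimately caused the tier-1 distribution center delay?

the inbound order backlog rerouting

Tracing upstream from the tier-1 distribution center delay: the tier-1 distribution center delay ← the inbound order backlog bottleneck ← the component customs clearance shutdown ← the inbound order backlog rerouting.
The inbound order backlog rerouting has no stated cause, so it is the root.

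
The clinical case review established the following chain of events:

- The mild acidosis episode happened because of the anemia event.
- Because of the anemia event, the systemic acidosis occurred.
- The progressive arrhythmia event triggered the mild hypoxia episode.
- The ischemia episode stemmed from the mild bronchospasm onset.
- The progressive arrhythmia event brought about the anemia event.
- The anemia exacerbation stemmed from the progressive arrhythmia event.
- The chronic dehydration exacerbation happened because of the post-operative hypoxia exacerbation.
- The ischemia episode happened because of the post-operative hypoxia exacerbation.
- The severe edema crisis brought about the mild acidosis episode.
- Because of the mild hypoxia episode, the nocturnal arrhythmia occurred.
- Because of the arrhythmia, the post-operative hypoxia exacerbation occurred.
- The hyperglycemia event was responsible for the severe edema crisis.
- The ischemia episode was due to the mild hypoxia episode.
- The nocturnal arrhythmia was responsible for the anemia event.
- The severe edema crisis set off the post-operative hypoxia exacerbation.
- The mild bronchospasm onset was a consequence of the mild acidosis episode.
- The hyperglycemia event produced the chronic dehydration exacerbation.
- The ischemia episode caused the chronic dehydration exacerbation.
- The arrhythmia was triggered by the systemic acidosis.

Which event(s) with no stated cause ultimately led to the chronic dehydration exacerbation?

the hyperglycemia event, the progressive arrhythmia event

Tracing upstream from the chronic dehydration exacerbation: the chronic dehydration exacerbation ← the ischemia episode ← the mild hypoxia episode ← the progressive arrhythmia event.
A separate upstream branch: the chronic dehydration exacerbation ← the hyperglycemia event.
Each of those chain origins has no stated cause.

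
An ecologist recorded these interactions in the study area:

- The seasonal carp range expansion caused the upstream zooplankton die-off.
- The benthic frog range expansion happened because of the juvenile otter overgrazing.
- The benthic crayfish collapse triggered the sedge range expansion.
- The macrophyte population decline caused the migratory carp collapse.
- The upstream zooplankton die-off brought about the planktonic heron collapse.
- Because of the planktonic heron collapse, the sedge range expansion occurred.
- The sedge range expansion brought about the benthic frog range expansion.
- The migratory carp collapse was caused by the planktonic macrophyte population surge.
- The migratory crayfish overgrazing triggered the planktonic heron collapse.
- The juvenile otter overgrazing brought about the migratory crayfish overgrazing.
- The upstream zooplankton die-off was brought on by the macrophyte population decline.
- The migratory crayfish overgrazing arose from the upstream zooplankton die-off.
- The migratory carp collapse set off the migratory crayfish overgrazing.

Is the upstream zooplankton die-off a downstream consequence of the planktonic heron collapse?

The planktonic heron collapse leads to the sedge range expansion, the benthic frog range expansion; the upstream zooplankton die-off is not among them.

No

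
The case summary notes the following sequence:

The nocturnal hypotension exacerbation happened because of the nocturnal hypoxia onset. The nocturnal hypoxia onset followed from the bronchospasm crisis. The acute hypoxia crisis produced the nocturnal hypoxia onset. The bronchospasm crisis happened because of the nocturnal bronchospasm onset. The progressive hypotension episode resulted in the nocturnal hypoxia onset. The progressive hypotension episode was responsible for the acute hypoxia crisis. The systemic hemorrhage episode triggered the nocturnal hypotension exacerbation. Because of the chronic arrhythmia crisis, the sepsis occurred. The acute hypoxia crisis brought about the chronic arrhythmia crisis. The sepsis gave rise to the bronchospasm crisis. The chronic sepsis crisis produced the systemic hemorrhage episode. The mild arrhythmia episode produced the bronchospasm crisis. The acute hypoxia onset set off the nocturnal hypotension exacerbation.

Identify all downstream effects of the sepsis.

the bronchospasm crisis, the nocturnal hypotension exacerbation, the nocturnal hypoxia onset

Direct effects: the bronchospasm crisis.
2 steps out: the nocturnal hypoxia onset.
3 steps out: the nocturnal hypotension exacerbation.
Not reachable from it: the mild arrhythmia episode, the progressive hypotension episode, the acute hypoxia crisis, the chronic arrhythmia crisis, the nocturnal bronchospasm onset, the chronic sepsis crisis, the acute hypoxia onset, the systemic hemorrhage episode.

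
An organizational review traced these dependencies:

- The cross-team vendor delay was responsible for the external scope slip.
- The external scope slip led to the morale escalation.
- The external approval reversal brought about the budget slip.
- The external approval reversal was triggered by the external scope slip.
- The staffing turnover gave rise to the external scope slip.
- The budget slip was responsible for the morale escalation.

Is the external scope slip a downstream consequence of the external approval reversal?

The external approval reversal leads to the budget slip, the morale escalation; the external scope slip is not among them.

No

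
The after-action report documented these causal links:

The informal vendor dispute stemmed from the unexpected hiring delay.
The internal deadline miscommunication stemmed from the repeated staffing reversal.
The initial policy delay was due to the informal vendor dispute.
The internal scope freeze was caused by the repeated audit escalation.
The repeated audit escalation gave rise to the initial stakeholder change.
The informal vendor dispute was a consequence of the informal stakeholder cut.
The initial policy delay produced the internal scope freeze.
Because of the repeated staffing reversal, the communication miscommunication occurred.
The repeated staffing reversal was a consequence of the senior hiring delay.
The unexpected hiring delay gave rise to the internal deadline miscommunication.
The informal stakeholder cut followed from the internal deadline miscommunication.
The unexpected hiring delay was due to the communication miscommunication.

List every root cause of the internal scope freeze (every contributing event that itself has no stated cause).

the repeated audit escalation, the senior hiring delay

Tracing upstream from the internal scope freeze: the internal scope freeze ← the repeated audit escalation.
A separate upstream branch: the internal scope freeze ← the initial policy delay ← the informal vendor dispute ← the unexpected hiring delay ← the communication miscommunication ← the repeated staffing reversal ← the senior hiring delay.
Each of those chain origins has no stated cause.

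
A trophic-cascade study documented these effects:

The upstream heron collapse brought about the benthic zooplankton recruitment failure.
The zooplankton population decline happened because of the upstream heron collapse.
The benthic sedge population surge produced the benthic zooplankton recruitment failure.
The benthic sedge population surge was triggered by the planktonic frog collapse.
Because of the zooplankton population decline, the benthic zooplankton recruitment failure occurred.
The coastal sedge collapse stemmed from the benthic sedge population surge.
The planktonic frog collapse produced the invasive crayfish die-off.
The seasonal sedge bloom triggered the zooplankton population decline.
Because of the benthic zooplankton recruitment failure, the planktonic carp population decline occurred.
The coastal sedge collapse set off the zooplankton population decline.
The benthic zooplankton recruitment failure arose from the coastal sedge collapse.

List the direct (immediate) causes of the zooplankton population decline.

Upstream contributors include the planktonic frog collapse, the benthic sedge population surge, but only the coastal sedge collapse, the seasonal sedge bloom, the upstream heron collapse feed directly into the zooplankton population decline.

the coastal sedge collapse, the seasonal sedge bloom, the upstream heron collapse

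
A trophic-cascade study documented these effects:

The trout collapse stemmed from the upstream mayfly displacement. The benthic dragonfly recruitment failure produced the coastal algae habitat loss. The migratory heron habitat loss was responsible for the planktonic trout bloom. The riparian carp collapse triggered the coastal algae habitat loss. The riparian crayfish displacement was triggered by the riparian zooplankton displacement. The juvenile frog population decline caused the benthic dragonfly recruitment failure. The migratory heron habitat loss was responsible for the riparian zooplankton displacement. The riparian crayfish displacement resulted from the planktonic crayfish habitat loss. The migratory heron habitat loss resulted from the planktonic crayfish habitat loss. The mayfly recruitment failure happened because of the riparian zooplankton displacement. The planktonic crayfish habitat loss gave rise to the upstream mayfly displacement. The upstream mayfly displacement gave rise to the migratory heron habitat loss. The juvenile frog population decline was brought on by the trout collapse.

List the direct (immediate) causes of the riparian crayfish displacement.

Upstream contributors include the upstream mayfly displacement, the migratory heron habitat loss, but only the planktonic crayfish habitat loss, the riparian zooplankton displacement feed directly into the riparian crayfish displacement.

the planktonic crayfish habitat loss, the riparian zooplankton displacement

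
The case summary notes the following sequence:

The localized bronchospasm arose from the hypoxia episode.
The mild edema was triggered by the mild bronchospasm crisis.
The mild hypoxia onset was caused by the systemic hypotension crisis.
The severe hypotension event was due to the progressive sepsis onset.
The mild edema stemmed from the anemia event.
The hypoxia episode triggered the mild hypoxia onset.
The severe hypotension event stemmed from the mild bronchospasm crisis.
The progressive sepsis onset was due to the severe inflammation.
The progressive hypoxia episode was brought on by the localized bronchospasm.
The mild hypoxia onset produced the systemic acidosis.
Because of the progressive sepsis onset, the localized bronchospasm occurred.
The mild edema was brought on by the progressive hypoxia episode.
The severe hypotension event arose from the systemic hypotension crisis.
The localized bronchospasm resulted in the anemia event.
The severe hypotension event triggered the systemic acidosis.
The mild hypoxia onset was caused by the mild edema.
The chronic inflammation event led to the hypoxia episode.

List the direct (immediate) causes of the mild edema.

the anemia event, the mild bronchospasm crisis, the progressive hypoxia episode

Upstream contributors include the chronic inflammation event, the severe inflammation, the hypoxia episode, the progressive sepsis onset, the localized bronchospasm, but only the anemia event, the mild bronchospasm crisis, the progressive hypoxia episode feed directly into the mild edema.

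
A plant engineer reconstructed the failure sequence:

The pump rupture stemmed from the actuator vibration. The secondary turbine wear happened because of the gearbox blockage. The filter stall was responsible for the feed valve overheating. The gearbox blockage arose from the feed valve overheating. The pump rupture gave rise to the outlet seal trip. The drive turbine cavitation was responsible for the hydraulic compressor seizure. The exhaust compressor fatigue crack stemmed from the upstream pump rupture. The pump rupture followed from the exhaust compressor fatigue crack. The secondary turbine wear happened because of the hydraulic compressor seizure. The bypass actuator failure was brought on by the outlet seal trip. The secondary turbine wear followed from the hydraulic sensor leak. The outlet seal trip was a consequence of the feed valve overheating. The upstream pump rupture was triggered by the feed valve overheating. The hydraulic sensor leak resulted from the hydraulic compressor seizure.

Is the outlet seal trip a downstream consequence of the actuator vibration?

There is a causal chain: the actuator vibration → the pump rupture → the outlet seal trip.

Yes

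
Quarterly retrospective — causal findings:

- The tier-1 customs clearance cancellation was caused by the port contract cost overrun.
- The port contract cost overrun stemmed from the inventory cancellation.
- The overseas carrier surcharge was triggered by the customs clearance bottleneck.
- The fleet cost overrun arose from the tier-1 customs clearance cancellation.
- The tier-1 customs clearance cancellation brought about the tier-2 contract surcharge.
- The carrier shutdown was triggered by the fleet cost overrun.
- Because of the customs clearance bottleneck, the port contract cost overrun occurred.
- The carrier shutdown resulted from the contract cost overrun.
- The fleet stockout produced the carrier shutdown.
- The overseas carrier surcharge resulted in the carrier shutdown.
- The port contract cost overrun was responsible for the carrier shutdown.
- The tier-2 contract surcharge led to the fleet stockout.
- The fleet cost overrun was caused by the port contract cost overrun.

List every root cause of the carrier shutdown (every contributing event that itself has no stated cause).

Tracing upstream from the carrier shutdown: the carrier shutdown ← the overseas carrier surcharge ← the customs clearance bottleneck.
A separate upstream branch: the carrier shutdown ← the port contract cost overrun ← the inventory cancellation.
A separate upstream branch: the carrier shutdown ← the contract cost overrun.
Each of those chain origins has no stated cause.

the contract cost overrun, the customs clearance bottleneck, the inventory cancellation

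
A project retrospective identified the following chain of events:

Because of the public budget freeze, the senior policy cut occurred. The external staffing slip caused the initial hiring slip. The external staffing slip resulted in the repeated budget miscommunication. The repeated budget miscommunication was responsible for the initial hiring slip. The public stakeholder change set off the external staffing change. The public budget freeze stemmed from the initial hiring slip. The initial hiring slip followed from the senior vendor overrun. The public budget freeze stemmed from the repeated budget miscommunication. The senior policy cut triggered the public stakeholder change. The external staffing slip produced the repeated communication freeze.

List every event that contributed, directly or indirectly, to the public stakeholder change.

the external staffing slip, the initial hiring slip, the public budget freeze, the repeated budget miscommunication, the senior policy cut, the senior vendor overrun

Immediate cause of the public stakeholder change: the senior policy cut.
Further upstream: the external staffing slip, the repeated budget miscommunication, the initial hiring slip, the public budget freeze, the senior vendor overrun.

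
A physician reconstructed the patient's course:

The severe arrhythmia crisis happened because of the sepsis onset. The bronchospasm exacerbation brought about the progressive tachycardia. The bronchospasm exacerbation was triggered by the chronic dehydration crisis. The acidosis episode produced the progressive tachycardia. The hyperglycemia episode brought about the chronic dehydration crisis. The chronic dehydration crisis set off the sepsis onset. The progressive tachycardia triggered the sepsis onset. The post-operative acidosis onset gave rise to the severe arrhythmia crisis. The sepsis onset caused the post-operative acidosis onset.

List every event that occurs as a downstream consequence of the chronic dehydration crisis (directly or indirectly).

the bronchospasm exacerbation, the post-operative acidosis onset, the progressive tachycardia, the sepsis onset, the severe arrhythmia crisis

Direct effects: the bronchospasm exacerbation, the sepsis onset.
2 steps out: the progressive tachycardia, the post-operative acidosis onset, the severe arrhythmia crisis.
Not reachable from it: the hyperglycemia episode, the acidosis episode.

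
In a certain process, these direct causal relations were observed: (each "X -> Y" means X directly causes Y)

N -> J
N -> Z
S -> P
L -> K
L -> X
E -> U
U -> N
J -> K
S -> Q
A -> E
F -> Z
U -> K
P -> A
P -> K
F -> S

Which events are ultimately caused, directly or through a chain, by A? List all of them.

Direct effects: E.
2 steps out: U.
3 steps out: N, K.
4 steps out: Z, J.
Not reachable from it: L, F, X, S, P, Q.

E, J, K, N, U, Z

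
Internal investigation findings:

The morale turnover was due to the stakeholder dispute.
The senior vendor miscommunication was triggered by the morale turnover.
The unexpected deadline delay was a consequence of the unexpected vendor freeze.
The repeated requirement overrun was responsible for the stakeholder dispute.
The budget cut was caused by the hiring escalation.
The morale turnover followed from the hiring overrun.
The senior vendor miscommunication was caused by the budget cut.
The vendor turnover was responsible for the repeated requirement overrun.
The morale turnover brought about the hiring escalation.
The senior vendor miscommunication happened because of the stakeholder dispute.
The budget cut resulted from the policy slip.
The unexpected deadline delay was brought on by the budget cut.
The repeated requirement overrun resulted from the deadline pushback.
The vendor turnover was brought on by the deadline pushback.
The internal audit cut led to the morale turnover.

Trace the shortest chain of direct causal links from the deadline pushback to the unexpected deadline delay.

the deadline pushback → the repeated requirement overrun
the repeated requirement overrun → the stakeholder dispute
the stakeholder dispute → the morale turnover
the morale turnover → the hiring escalation
the hiring escalation → the budget cut
the budget cut → the unexpected deadline delay
Length: 6 steps.

the deadline pushback → the repeated requirement overrun → the stakeholder dispute → the morale turnover → the hiring escalation → the budget cut → the unexpected deadline delay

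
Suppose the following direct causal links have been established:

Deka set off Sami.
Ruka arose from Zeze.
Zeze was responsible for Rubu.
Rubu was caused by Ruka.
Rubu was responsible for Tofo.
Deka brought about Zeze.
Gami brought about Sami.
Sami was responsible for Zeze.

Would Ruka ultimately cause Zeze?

Ruka leads to Rubu, Tofo; Zeze is not among them.

No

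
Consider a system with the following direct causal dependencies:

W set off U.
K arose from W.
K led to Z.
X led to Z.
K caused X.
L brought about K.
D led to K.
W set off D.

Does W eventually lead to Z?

There is a causal chain: W → K → Z.

Yes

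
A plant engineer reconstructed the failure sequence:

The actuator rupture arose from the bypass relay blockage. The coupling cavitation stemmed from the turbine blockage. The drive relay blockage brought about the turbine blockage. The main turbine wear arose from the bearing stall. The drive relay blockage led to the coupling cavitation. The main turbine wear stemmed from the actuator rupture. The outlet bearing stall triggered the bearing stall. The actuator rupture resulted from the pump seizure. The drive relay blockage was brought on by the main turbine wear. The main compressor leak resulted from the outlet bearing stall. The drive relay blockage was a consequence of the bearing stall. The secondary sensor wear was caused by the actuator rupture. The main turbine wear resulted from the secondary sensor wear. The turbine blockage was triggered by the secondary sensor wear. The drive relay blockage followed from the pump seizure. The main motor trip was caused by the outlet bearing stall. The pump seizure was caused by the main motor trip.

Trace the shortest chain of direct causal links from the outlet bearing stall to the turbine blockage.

the outlet bearing stall → the bearing stall → the drive relay blockage → the turbine blockage

the outlet bearing stall → the bearing stall
the bearing stall → the drive relay blockage
the drive relay blockage → the turbine blockage
Length: 3 steps.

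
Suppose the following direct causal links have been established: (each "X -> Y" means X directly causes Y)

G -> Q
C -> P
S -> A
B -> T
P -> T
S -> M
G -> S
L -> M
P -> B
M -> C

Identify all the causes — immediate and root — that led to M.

Immediate causes of M: S, L.
Further upstream: G.

G, L, S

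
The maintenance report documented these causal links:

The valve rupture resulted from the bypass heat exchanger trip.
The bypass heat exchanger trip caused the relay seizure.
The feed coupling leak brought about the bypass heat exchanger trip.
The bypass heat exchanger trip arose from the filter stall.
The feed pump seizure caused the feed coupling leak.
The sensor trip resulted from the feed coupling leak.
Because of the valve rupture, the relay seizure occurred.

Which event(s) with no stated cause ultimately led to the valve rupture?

Tracing upstream from the valve rupture: the valve rupture ← the bypass heat exchanger trip ← the feed coupling leak ← the feed pump seizure.
A separate upstream branch: the valve rupture ← the bypass heat exchanger trip ← the filter stall.
Each of those chain origins has no stated cause.

the feed pump seizure, the filter stall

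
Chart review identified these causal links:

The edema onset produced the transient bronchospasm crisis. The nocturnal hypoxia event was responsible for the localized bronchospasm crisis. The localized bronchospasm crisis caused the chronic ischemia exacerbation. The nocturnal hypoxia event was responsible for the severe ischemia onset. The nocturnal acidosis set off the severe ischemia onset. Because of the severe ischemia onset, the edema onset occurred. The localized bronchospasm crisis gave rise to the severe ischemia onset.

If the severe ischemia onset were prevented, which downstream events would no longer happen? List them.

Downstream of the severe ischemia onset: the edema onset, the transient bronchospasm crisis.

the edema onset, the transient bronchospasm crisis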